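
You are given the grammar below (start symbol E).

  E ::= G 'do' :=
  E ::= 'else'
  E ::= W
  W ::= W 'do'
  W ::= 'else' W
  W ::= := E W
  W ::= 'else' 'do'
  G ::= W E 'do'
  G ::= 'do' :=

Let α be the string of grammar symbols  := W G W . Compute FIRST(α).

:= is a terminal; add {:=} and stop.

{ := }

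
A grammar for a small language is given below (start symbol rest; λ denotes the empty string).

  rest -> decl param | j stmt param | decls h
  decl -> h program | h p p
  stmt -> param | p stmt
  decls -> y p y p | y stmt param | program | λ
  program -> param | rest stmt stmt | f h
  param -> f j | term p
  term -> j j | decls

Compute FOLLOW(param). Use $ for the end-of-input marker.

{ $, f, h, j, p, y }

In rest -> decl param: param is at the end, add FOLLOW(rest) = { $, f, h, j, p, y }.
In rest -> j stmt param: param is at the end, add FOLLOW(rest) = { $, f, h, j, p, y }.
In stmt -> param: param is at the end, add FOLLOW(stmt) = { f, h, j, p, y }.
In decls -> y stmt param: param is at the end, add FOLLOW(decls) = { h, p }.
In program -> param: param is at the end, add FOLLOW(program) = { f, h, j, p, y }.
Union: FOLLOW(param) = { $, f, h, j, p, y }.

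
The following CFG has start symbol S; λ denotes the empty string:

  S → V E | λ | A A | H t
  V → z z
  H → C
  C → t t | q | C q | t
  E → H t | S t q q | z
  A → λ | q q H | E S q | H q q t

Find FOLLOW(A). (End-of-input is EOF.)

{ EOF, q, t, z }

In S → A A: add FIRST(A)\{λ} = { q, t, z }.
  Since A is nullable, also add FOLLOW(S) = { EOF, q, t }.
In S → A A: A is at the end, add FOLLOW(S) = { EOF, q, t }.
Union: FOLLOW(A) = { EOF, q, t, z }.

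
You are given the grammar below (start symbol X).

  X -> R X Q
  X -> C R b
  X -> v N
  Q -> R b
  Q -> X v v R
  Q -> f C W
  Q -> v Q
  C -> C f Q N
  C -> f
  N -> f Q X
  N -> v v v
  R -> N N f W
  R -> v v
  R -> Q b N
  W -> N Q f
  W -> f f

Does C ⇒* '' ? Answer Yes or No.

No

No nonterminal in this grammar is nullable.
No production of C has an RHS whose symbols are all nullable, so C is not nullable.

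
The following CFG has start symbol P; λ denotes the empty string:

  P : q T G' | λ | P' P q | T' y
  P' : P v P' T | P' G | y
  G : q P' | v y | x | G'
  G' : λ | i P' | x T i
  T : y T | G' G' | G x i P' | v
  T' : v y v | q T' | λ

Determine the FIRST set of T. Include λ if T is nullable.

{ i, q, v, x, y, λ }

T : y T contributes {y}.
From T : G' G': G', G' nullable, take FIRST(G') ∪ FIRST(G') = { i, x }; also λ since the whole RHS is nullable.
From T : G x i P': G nullable, take FIRST(G) ∪ {x} = { i, q, v, x }.
T : v contributes {v}.
Union: FIRST(T) = { i, q, v, x, y, λ }.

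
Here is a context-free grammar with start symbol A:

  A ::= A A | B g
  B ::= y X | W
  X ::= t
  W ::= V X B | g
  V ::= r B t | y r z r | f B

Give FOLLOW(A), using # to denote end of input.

{ #, f, g, r, y }

A is the start symbol, so # ∈ FOLLOW(A).
In A ::= A A: add FIRST(A) = { f, g, r, y }.
In A ::= A A: A is at the end, add FOLLOW(A) = { #, f, g, r, y }.
Union: FOLLOW(A) = { #, f, g, r, y }.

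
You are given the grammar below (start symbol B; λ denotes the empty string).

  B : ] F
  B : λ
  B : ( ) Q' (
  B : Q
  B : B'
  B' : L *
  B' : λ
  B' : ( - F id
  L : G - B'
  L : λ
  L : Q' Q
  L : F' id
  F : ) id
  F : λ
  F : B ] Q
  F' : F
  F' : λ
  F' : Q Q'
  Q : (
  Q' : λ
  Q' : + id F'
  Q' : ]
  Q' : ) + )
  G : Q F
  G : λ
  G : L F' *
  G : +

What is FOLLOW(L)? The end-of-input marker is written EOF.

In B' : L *: add FIRST(*) = { * }.
In G : L F' *: add FIRST(F' *) = { (, ), *, +, -, ], id }.
Union: FOLLOW(L) = { (, ), *, +, -, ], id }.

{ (, ), *, +, -, ], id }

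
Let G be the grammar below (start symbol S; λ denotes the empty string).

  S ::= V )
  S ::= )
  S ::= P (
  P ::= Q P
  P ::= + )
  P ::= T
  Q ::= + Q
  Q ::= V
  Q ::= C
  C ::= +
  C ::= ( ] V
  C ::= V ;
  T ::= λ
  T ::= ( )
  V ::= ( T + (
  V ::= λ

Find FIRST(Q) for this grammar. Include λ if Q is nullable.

Q ::= + Q contributes {+}.
From Q ::= V: add FIRST(V) = { (, λ } (including λ since V is nullable).
From Q ::= C: add FIRST(C) = { (, +, ; }.
Union: FIRST(Q) = { (, +, ;, λ }.

{ (, +, ;, λ }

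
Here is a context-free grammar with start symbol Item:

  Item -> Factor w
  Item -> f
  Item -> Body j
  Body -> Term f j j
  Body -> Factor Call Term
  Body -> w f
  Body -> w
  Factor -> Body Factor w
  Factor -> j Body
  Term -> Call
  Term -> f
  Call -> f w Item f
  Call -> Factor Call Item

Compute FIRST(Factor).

From Factor -> Body Factor w: add FIRST(Body) = { f, j, w }.
Factor -> j Body contributes {j}.
Union: FIRST(Factor) = { f, j, w }.

{ f, j, w }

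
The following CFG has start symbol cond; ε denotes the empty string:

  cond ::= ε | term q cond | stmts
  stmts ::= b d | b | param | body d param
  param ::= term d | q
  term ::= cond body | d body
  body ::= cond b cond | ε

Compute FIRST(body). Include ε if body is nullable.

{ b, d, q, ε }

From body ::= cond b cond: cond nullable, take FIRST(cond) ∪ {b} = { b, d, q }.
body ::= ε contributes ε.
Union: FIRST(body) = { b, d, q, ε }.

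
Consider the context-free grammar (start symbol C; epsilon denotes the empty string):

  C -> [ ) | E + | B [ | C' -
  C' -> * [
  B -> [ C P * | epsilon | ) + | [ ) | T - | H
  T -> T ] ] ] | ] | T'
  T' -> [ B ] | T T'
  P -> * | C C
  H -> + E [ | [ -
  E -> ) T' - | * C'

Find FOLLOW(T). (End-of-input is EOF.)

In B -> T -: add FIRST(-) = { - }.
In T -> T ] ] ]: add FIRST(] ] ]) = { ] }.
In T' -> T T': add FIRST(T') = { [, ] }.
Union: FOLLOW(T) = { -, [, ] }.

{ -, [, ] }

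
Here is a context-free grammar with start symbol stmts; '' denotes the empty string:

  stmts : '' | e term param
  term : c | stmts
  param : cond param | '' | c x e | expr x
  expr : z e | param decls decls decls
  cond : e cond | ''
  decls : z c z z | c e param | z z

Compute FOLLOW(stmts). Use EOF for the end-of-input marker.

{ EOF, c, e, z }

stmts is the start symbol, so EOF ∈ FOLLOW(stmts).
In term : stmts: stmts is at the end, add FOLLOW(term) = { EOF, c, e, z }.
Union: FOLLOW(stmts) = { EOF, c, e, z }.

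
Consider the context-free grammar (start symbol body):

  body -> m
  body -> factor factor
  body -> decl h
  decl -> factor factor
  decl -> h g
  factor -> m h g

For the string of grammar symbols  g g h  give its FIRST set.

{ g }

g is a terminal; add {g} and stop.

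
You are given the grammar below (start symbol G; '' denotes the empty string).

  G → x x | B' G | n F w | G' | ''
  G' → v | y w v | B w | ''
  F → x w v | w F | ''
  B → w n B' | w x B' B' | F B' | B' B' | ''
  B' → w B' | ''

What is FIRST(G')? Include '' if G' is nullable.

{ v, w, x, y, '' }

G' → v contributes {v}.
G' → y w v contributes {y}.
From G' → B w: B nullable, take FIRST(B) ∪ {w} = { w, x }.
G' → '' contributes ''.
Union: FIRST(G') = { v, w, x, y, '' }.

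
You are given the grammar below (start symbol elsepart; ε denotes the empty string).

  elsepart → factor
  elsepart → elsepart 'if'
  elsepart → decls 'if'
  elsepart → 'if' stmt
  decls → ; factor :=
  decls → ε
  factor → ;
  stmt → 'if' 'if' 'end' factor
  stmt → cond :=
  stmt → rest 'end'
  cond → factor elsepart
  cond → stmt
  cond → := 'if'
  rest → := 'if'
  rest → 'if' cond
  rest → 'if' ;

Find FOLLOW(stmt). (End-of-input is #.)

In elsepart → 'if' stmt: stmt is at the end, add FOLLOW(elsepart) = { #, 'end', 'if', := }.
In cond → stmt: stmt is at the end, add FOLLOW(cond) = { 'end', := }.
Union: FOLLOW(stmt) = { #, 'end', 'if', := }.

{ #, 'end', 'if', := }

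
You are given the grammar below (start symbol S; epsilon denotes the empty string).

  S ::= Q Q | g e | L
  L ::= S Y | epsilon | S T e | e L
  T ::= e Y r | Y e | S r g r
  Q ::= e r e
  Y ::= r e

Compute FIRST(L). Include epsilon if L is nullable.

From L ::= S Y: S nullable, take FIRST(S) ∪ FIRST(Y) = { e, g, r }.
L ::= epsilon contributes epsilon.
From L ::= S T e: S nullable, take FIRST(S) ∪ FIRST(T) = { e, g, r }.
L ::= e L contributes {e}.
Union: FIRST(L) = { e, g, r, epsilon }.

{ e, g, r, epsilon }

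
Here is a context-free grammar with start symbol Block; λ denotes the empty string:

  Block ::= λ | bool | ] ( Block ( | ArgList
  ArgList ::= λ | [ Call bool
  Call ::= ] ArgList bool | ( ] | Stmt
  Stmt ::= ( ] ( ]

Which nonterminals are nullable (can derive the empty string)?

Directly nullable (have an λ-production): Block, ArgList.
No other nonterminal has a production whose RHS symbols are all nullable.

{ ArgList, Block }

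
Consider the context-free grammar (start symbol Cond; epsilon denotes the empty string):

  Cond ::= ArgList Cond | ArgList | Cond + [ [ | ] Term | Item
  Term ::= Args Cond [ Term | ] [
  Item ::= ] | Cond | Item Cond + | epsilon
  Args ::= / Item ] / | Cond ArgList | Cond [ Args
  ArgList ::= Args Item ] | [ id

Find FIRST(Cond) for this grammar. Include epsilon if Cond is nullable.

From Cond ::= ArgList Cond: add FIRST(ArgList) = { +, /, [, ] }.
From Cond ::= ArgList: add FIRST(ArgList) = { +, /, [, ] }.
From Cond ::= Cond + [ [: Cond nullable, take FIRST(Cond) ∪ {+} = { +, /, [, ] }.
Cond ::= ] Term contributes {]}.
From Cond ::= Item: add FIRST(Item) = { +, /, [, ], epsilon } (including epsilon since Item is nullable).
Union: FIRST(Cond) = { +, /, [, ], epsilon }.

{ +, /, [, ], epsilon }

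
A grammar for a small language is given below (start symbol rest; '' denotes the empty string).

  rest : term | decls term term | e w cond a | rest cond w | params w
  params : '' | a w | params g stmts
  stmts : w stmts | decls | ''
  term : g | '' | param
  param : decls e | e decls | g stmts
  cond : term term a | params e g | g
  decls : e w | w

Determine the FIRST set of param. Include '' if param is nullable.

From param : decls e: add FIRST(decls) = { e, w }.
param : e decls contributes {e}.
param : g stmts contributes {g}.
Union: FIRST(param) = { e, g, w }.

{ e, g, w }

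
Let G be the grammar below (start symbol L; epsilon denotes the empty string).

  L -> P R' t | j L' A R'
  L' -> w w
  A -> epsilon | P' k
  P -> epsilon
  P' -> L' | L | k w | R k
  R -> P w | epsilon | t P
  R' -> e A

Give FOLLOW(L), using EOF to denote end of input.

L is the start symbol, so EOF ∈ FOLLOW(L).
In P' -> L: L is at the end, add FOLLOW(P') = { k }.
Union: FOLLOW(L) = { EOF, k }.

{ EOF, k }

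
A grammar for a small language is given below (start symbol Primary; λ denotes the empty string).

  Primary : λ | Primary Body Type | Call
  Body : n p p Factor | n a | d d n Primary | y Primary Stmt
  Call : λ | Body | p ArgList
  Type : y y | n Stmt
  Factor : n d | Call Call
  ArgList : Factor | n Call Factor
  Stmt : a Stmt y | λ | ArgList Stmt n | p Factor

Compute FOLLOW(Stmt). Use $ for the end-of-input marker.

In Body : y Primary Stmt: Stmt is at the end, add FOLLOW(Body) = { $, a, d, n, p, y }.
In Type : n Stmt: Stmt is at the end, add FOLLOW(Type) = { $, a, d, n, p, y }.
In Stmt : a Stmt y: add FIRST(y) = { y }.
In Stmt : ArgList Stmt n: add FIRST(n) = { n }.
Union: FOLLOW(Stmt) = { $, a, d, n, p, y }.

{ $, a, d, n, p, y }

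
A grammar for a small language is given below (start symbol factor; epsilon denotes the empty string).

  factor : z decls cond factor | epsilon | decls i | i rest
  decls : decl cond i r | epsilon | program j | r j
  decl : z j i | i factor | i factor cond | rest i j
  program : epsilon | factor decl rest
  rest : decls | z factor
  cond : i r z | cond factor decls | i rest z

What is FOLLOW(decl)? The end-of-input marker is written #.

{ i, j, r, z }

In decls : decl cond i r: add FIRST(cond i r) = { i }.
In program : factor decl rest: add FIRST(rest)\{epsilon} = { i, j, r, z }.
  Since rest is nullable, also add FOLLOW(program) = { j }.
Union: FOLLOW(decl) = { i, j, r, z }.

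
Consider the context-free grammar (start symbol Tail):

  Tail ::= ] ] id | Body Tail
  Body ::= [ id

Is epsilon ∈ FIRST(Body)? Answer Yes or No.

No

No nonterminal in this grammar is nullable.
No production of Body has an RHS whose symbols are all nullable, so Body is not nullable.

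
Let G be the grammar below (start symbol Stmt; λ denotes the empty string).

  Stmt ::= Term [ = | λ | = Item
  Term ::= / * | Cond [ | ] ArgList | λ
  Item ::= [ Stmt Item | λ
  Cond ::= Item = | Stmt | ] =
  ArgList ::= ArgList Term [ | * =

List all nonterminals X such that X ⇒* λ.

Directly nullable (have an λ-production): Stmt, Term, Item.
Cond ::= Stmt with every symbol nullable, so Cond is nullable.
No other nonterminal has a production whose RHS symbols are all nullable.

{ Cond, Item, Stmt, Term }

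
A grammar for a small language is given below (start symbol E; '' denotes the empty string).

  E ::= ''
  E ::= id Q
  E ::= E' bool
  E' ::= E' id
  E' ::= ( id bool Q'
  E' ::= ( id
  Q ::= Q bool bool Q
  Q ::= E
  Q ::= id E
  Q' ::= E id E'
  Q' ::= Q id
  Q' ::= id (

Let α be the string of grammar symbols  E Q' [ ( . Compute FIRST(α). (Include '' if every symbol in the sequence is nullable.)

Add FIRST(E)\{''} = { (, id }; E is nullable, continue.
Add FIRST(Q') = { (, bool, id }; Q' is not nullable, stop.

{ (, bool, id }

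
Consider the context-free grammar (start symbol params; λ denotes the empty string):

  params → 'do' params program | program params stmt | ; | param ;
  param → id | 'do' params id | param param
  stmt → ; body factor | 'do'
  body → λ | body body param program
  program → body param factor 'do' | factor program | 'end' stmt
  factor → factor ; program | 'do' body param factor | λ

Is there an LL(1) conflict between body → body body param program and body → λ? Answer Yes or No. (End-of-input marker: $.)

FIRST(body body param program) = { 'do', id } and FIRST(λ) = { λ }.
The second alternative is nullable and FOLLOW(body) = { $, 'do', 'end', ;, id } shares 'do' with FIRST of the first — conflict.

Yes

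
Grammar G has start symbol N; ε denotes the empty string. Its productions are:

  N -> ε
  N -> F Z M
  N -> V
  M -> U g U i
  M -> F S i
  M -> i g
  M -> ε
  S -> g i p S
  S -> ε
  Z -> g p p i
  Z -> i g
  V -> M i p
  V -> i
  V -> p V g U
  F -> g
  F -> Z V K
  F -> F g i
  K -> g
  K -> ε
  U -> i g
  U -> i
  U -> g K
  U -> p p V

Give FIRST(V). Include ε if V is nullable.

{ g, i, p }

From V -> M i p: M nullable, take FIRST(M) ∪ {i} = { g, i, p }.
V -> i contributes {i}.
V -> p V g U contributes {p}.
Union: FIRST(V) = { g, i, p }.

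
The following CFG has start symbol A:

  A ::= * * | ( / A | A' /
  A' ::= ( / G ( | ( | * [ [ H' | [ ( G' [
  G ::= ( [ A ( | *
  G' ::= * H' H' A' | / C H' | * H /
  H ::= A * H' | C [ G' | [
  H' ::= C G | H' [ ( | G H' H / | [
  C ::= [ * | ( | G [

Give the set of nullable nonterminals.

No nonterminal has an empty production or an RHS whose symbols are all nullable.

{ } (none)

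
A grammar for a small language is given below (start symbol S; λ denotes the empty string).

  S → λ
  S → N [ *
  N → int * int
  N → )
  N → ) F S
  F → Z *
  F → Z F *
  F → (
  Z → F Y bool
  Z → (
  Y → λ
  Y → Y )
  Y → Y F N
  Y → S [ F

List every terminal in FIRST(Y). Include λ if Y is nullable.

Y → λ contributes λ.
From Y → Y ): Y nullable, take FIRST(Y) ∪ {)} = { (, ), [, int }.
From Y → Y F N: Y nullable, take FIRST(Y) ∪ FIRST(F) = { (, ), [, int }.
From Y → S [ F: S nullable, take FIRST(S) ∪ {[} = { ), [, int }.
Union: FIRST(Y) = { (, ), [, int, λ }.

{ (, ), [, int, λ }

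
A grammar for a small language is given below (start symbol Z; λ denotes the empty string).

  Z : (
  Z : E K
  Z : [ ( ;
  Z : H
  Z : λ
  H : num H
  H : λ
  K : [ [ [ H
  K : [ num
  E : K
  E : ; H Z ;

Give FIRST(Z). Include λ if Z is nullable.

Z : ( contributes {(}.
From Z : E K: add FIRST(E) = { ;, [ }.
Z : [ ( ; contributes {[}.
From Z : H: add FIRST(H) = { num, λ } (including λ since H is nullable).
Z : λ contributes λ.
Union: FIRST(Z) = { (, ;, [, num, λ }.

{ (, ;, [, num, λ }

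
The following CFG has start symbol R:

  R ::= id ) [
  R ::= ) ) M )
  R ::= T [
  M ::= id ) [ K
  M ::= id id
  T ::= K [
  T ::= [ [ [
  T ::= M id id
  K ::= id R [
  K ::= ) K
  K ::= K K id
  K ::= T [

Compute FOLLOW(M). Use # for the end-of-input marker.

In R ::= ) ) M ): add FIRST()) = { ) }.
In T ::= M id id: add FIRST(id id) = { id }.
Union: FOLLOW(M) = { ), id }.

{ ), id }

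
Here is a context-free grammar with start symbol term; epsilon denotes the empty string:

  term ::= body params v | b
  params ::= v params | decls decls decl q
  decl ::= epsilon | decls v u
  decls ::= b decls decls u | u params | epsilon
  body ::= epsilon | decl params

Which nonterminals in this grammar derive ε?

{ body, decl, decls }

Directly nullable (have an epsilon-production): decl, decls, body.
No other nonterminal has a production whose RHS symbols are all nullable.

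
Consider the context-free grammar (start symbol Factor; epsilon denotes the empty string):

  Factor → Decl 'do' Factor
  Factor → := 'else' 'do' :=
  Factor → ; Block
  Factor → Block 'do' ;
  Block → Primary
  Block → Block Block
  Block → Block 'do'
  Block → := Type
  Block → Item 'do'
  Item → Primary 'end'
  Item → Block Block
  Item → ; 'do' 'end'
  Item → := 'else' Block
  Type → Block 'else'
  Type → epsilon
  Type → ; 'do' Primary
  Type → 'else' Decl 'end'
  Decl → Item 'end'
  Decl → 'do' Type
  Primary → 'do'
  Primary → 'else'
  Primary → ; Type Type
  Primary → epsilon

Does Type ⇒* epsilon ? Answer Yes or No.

Type has an epsilon-production, so Type ⇒ epsilon.

Yes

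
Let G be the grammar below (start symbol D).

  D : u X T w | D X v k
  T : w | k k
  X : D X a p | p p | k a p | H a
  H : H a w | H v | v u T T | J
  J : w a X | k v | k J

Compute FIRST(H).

From H : H a w: add FIRST(H) = { k, v, w }.
From H : H v: add FIRST(H) = { k, v, w }.
H : v u T T contributes {v}.
From H : J: add FIRST(J) = { k, w }.
Union: FIRST(H) = { k, v, w }.

{ k, v, w }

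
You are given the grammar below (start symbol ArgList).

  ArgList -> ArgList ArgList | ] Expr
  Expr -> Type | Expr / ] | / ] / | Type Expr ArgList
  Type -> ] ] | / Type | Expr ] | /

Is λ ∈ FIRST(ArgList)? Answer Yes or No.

No

No nonterminal in this grammar is nullable.
No production of ArgList has an RHS whose symbols are all nullable, so ArgList is not nullable.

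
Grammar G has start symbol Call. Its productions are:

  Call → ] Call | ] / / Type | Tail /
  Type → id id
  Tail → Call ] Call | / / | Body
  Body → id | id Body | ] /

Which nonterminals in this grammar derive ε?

{ } (none)

No nonterminal has an empty production or an RHS whose symbols are all nullable.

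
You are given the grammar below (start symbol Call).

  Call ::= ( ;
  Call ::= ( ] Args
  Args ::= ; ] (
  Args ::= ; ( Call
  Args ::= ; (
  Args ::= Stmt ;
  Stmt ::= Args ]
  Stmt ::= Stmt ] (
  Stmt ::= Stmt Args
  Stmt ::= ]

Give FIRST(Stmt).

From Stmt ::= Args ]: add FIRST(Args) = { ;, ] }.
From Stmt ::= Stmt ] (: add FIRST(Stmt) = { ;, ] }.
From Stmt ::= Stmt Args: add FIRST(Stmt) = { ;, ] }.
Stmt ::= ] contributes {]}.
Union: FIRST(Stmt) = { ;, ] }.

{ ;, ] }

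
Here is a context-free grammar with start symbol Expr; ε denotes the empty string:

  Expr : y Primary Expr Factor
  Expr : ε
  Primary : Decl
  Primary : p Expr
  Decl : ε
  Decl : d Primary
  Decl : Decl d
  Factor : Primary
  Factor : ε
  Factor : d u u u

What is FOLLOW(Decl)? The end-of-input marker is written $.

In Primary : Decl: Decl is at the end, add FOLLOW(Primary) = { $, d, p, y }.
In Decl : Decl d: add FIRST(d) = { d }.
Union: FOLLOW(Decl) = { $, d, p, y }.

{ $, d, p, y }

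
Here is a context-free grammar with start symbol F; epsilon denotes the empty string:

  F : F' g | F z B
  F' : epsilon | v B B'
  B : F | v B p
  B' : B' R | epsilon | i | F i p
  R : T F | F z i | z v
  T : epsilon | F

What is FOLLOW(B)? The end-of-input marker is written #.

{ #, g, i, p, v, z }

In F : F z B: B is at the end, add FOLLOW(F) = { #, g, i, p, v, z }.
In F' : v B B': add FIRST(B')\{epsilon} = { g, i, v, z }.
  Since B' is nullable, also add FOLLOW(F') = { g }.
In B : v B p: add FIRST(p) = { p }.
Union: FOLLOW(B) = { #, g, i, p, v, z }.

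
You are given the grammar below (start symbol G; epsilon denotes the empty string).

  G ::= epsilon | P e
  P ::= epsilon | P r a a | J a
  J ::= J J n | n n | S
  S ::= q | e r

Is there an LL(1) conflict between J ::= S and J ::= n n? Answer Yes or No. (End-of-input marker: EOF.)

No

FIRST(S) = { e, q } and FIRST(n n) = { n }.
The FIRST sets are disjoint and neither alternative is nullable — no conflict.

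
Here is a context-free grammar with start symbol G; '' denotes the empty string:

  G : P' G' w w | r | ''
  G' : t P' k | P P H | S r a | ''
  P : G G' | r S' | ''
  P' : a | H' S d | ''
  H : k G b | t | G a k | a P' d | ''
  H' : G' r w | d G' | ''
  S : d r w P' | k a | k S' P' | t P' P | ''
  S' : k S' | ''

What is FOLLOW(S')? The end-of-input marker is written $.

{ a, d, k, r, t, w }

In P : r S': S' is at the end, add FOLLOW(P) = { a, d, k, r, t, w }.
In S : k S' P': add FIRST(P')\{''} = { a, d, k, r, t, w }.
  Since P' is nullable, also add FOLLOW(S) = { d, r }.
In S' : k S': S' is at the end, add FOLLOW(S') = { a, d, k, r, t, w }.
Union: FOLLOW(S') = { a, d, k, r, t, w }.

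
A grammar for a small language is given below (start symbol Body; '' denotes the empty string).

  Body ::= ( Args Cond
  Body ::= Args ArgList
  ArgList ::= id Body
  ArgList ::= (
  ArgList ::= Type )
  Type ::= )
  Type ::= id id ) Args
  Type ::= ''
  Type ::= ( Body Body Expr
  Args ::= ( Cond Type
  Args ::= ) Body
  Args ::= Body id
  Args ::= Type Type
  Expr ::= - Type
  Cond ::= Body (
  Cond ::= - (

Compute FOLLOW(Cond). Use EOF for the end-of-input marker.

In Body ::= ( Args Cond: Cond is at the end, add FOLLOW(Body) = { EOF, (, ), -, id }.
In Args ::= ( Cond Type: add FIRST(Type)\{''} = { (, ), id }.
  Since Type is nullable, also add FOLLOW(Args) = { (, ), -, id }.
Union: FOLLOW(Cond) = { EOF, (, ), -, id }.

{ EOF, (, ), -, id }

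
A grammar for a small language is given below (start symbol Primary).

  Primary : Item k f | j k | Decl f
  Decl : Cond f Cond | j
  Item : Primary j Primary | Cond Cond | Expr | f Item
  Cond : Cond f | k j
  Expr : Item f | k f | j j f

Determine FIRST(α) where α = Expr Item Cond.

{ f, j, k }

Add FIRST(Expr) = { f, j, k }; Expr is not nullable, stop.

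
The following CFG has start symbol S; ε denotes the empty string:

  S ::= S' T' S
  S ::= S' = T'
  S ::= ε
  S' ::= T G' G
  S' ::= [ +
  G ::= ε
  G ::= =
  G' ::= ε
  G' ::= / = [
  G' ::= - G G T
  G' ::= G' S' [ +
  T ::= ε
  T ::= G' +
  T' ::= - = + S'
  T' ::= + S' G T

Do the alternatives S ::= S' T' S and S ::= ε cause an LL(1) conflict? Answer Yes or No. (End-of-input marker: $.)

FIRST(S' T' S) = { +, -, /, =, [ } and FIRST(ε) = { ε }.
The second is nullable but FOLLOW(S) = { $ } is disjoint from FIRST of the first.

No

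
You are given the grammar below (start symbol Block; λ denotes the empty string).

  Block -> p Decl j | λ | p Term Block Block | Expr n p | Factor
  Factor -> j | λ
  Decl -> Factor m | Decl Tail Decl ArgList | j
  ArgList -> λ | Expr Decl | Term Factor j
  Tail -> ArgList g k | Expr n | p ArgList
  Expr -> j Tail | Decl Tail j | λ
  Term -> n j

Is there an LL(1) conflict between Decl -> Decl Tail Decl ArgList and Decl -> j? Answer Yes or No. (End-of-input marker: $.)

Yes

FIRST(Decl Tail Decl ArgList) = { j, m } and FIRST(j) = { j }.
Both contain j, so the two alternatives are not disjoint — LL(1) conflict.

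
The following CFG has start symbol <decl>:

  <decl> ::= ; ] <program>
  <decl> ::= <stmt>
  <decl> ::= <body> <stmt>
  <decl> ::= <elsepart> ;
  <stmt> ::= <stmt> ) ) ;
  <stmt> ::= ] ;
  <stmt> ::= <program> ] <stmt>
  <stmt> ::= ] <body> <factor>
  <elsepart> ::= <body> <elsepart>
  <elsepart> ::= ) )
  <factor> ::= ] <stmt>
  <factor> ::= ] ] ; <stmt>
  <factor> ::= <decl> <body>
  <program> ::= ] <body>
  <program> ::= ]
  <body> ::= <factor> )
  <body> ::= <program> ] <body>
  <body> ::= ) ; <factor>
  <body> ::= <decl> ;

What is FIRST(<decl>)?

<decl> ::= ; ] <program> contributes {;}.
From <decl> ::= <stmt>: add FIRST(<stmt>) = { ] }.
From <decl> ::= <body> <stmt>: add FIRST(<body>) = { ), ;, ] }.
From <decl> ::= <elsepart> ;: add FIRST(<elsepart>) = { ), ;, ] }.
Union: FIRST(<decl>) = { ), ;, ] }.

{ ), ;, ] }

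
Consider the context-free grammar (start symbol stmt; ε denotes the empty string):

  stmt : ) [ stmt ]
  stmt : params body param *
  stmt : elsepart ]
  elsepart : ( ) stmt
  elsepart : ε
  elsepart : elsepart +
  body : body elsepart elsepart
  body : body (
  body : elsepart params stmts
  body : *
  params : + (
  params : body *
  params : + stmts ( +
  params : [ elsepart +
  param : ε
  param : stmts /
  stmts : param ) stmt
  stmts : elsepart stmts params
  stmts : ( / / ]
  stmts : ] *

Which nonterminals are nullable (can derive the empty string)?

{ elsepart, param }

Directly nullable (have an ε-production): elsepart, param.
No other nonterminal has a production whose RHS symbols are all nullable.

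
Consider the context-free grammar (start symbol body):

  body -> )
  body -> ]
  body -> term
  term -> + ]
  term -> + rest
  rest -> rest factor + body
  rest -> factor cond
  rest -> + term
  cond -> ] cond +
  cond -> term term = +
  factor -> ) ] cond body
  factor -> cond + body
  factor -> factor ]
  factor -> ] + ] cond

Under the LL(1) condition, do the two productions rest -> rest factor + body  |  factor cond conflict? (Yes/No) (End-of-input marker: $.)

Yes

FIRST(rest factor + body) = { ), +, ] } and FIRST(factor cond) = { ), +, ] }.
Both contain ), so the two alternatives are not disjoint — LL(1) conflict.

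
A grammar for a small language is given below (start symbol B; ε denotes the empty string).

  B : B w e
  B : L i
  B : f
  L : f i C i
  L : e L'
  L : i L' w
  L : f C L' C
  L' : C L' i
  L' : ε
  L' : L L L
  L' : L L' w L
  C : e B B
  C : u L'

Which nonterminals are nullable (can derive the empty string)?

{ L' }

Directly nullable (have an ε-production): L'.
No other nonterminal has a production whose RHS symbols are all nullable.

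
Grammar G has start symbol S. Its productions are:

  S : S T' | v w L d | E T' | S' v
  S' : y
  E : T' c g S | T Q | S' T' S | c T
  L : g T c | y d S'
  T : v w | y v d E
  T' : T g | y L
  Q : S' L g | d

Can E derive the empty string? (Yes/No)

No

No nonterminal in this grammar is nullable.
No production of E has an RHS whose symbols are all nullable, so E is not nullable.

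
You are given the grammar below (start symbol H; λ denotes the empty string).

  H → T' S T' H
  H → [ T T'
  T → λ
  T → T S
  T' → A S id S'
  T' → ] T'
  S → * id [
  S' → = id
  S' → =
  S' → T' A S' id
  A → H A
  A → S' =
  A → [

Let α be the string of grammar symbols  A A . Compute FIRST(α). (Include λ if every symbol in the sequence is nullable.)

Add FIRST(A) = { =, [, ] }; A is not nullable, stop.

{ =, [, ] }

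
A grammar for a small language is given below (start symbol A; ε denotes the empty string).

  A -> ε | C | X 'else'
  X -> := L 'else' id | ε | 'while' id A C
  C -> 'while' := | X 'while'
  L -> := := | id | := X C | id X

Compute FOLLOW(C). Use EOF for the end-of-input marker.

{ EOF, 'else', 'while', := }

In A -> C: C is at the end, add FOLLOW(A) = { EOF, 'while', := }.
In X -> 'while' id A C: C is at the end, add FOLLOW(X) = { 'else', 'while', := }.
In L -> := X C: C is at the end, add FOLLOW(L) = { 'else' }.
Union: FOLLOW(C) = { EOF, 'else', 'while', := }.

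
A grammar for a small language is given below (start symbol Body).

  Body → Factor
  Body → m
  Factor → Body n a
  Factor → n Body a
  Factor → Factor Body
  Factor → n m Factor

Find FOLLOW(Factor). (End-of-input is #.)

{ #, a, m, n }

In Body → Factor: Factor is at the end, add FOLLOW(Body) = { #, a, m, n }.
In Factor → Factor Body: add FIRST(Body) = { m, n }.
In Factor → n m Factor: Factor is at the end, add FOLLOW(Factor) = { #, a, m, n }.
Union: FOLLOW(Factor) = { #, a, m, n }.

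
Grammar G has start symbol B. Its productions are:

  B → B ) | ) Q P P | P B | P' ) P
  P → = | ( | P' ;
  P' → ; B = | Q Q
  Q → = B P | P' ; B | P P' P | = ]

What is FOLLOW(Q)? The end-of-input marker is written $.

In B → ) Q P P: add FIRST(P P) = { (, ;, = }.
In P' → Q Q: add FIRST(Q) = { (, ;, = }.
In P' → Q Q: Q is at the end, add FOLLOW(P') = { (, ), ;, = }.
Union: FOLLOW(Q) = { (, ), ;, = }.

{ (, ), ;, = }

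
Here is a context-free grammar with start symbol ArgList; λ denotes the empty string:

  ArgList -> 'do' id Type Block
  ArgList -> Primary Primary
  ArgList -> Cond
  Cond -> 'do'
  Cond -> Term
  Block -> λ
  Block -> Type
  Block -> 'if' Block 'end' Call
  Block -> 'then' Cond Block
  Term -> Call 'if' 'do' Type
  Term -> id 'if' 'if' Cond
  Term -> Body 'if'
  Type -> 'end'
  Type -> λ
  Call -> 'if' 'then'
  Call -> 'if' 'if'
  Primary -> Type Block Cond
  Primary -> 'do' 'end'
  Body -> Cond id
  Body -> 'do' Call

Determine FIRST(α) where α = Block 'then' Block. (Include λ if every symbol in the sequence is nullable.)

{ 'end', 'if', 'then' }

Add FIRST(Block)\{λ} = { 'end', 'if', 'then' }; Block is nullable, continue.
'then' is a terminal; add {'then'} and stop.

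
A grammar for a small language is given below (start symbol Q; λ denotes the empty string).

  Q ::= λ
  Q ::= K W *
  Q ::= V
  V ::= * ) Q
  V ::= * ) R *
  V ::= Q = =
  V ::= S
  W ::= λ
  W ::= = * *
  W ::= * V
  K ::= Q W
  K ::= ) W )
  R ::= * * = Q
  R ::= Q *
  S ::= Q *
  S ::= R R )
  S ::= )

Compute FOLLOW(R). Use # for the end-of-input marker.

{ ), *, = }

In V ::= * ) R *: add FIRST(*) = { * }.
In S ::= R R ): add FIRST(R )) = { ), *, = }.
In S ::= R R ): add FIRST()) = { ) }.
Union: FOLLOW(R) = { ), *, = }.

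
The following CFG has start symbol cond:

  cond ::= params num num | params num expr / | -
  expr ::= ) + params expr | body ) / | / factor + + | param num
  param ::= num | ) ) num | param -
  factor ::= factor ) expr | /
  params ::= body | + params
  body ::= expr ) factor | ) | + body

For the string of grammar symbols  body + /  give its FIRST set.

Add FIRST(body) = { ), +, /, num }; body is not nullable, stop.

{ ), +, /, num }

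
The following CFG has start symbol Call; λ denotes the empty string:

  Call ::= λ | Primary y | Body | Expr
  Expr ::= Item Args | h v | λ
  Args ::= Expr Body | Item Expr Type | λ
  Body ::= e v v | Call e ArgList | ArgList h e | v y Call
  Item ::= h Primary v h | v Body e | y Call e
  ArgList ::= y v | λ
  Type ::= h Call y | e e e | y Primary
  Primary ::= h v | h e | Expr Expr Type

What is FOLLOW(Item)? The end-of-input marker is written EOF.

In Expr ::= Item Args: add FIRST(Args)\{λ} = { e, h, v, y }.
  Since Args is nullable, also add FOLLOW(Expr) = { EOF, e, h, v, y }.
In Args ::= Item Expr Type: add FIRST(Expr Type) = { e, h, v, y }.
Union: FOLLOW(Item) = { EOF, e, h, v, y }.

{ EOF, e, h, v, y }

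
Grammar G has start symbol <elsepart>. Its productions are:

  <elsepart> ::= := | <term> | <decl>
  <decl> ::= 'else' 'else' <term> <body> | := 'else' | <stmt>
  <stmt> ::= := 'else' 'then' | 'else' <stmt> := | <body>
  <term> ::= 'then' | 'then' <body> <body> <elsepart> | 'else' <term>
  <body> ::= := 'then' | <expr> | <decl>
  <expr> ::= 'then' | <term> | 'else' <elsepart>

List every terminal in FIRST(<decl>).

{ 'else', 'then', := }

<decl> ::= 'else' 'else' <term> <body> contributes {'else'}.
<decl> ::= := 'else' contributes {:=}.
From <decl> ::= <stmt>: add FIRST(<stmt>) = { 'else', 'then', := }.
Union: FIRST(<decl>) = { 'else', 'then', := }.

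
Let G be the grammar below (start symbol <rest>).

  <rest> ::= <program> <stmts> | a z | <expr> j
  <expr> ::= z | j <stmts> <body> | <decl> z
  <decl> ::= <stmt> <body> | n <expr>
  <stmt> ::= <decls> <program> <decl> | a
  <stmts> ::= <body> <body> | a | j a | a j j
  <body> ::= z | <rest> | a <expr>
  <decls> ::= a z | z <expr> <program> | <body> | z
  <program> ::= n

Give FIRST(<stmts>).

From <stmts> ::= <body> <body>: add FIRST(<body>) = { a, j, n, z }.
<stmts> ::= a contributes {a}.
<stmts> ::= j a contributes {j}.
<stmts> ::= a j j contributes {a}.
Union: FIRST(<stmts>) = { a, j, n, z }.

{ a, j, n, z }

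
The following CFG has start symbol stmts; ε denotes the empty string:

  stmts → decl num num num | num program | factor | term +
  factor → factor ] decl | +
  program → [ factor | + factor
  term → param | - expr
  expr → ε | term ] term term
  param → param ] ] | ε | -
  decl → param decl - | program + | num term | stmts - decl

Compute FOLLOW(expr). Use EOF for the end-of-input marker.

In term → - expr: expr is at the end, add FOLLOW(term) = { EOF, +, -, ], num }.
Union: FOLLOW(expr) = { EOF, +, -, ], num }.

{ EOF, +, -, ], num }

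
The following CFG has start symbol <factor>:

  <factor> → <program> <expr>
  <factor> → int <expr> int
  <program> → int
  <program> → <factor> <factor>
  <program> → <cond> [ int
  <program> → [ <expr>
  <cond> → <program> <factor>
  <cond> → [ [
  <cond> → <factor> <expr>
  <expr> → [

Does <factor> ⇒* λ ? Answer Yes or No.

No nonterminal in this grammar is nullable.
No production of <factor> has an RHS whose symbols are all nullable, so <factor> is not nullable.

No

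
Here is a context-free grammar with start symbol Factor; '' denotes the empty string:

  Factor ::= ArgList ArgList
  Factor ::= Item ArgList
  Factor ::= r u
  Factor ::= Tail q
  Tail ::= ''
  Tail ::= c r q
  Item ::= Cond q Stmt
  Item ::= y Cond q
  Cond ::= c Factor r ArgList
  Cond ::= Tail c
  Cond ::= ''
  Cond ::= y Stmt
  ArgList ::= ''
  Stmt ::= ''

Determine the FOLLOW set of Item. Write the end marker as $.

{ $, r }

In Factor ::= Item ArgList: add FIRST(ArgList)\{''} = {  }.
  Since ArgList is nullable, also add FOLLOW(Factor) = { $, r }.
Union: FOLLOW(Item) = { $, r }.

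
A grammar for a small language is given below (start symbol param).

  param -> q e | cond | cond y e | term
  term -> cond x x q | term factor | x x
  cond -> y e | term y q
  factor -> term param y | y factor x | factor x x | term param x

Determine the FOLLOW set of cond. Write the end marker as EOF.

In param -> cond: cond is at the end, add FOLLOW(param) = { EOF, x, y }.
In param -> cond y e: add FIRST(y e) = { y }.
In term -> cond x x q: add FIRST(x x q) = { x }.
Union: FOLLOW(cond) = { EOF, x, y }.

{ EOF, x, y }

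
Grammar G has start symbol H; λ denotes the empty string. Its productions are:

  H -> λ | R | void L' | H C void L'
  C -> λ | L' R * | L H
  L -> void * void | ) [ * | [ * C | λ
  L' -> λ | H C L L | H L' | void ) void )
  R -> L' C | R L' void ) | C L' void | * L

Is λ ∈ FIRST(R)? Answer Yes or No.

Yes

R -> L' C and each of L', C is nullable, so R ⇒* λ.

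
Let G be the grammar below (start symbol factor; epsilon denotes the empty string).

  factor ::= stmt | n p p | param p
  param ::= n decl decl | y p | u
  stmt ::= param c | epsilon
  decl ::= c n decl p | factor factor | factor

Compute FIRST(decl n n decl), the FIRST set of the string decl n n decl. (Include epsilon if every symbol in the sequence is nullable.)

Add FIRST(decl)\{epsilon} = { c, n, u, y }; decl is nullable, continue.
n is a terminal; add {n} and stop.

{ c, n, u, y }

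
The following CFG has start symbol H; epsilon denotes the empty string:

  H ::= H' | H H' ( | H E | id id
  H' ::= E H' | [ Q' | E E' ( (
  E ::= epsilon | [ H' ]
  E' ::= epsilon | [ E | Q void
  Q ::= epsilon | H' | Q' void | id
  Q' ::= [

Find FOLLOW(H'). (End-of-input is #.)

In H ::= H': H' is at the end, add FOLLOW(H) = { #, (, [, id, void }.
In H ::= H H' (: add FIRST(() = { ( }.
In H' ::= E H': H' is at the end, add FOLLOW(H') = { #, (, [, ], id, void }.
In E ::= [ H' ]: add FIRST(]) = { ] }.
In Q ::= H': H' is at the end, add FOLLOW(Q) = { void }.
Union: FOLLOW(H') = { #, (, [, ], id, void }.

{ #, (, [, ], id, void }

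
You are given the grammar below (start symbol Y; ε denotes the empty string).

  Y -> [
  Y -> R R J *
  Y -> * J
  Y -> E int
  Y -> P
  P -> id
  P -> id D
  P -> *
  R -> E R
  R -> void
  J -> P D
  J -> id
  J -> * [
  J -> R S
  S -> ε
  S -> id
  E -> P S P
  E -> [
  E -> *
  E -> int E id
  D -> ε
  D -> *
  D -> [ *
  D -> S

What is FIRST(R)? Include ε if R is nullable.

From R -> E R: add FIRST(E) = { *, [, id, int }.
R -> void contributes {void}.
Union: FIRST(R) = { *, [, id, int, void }.

{ *, [, id, int, void }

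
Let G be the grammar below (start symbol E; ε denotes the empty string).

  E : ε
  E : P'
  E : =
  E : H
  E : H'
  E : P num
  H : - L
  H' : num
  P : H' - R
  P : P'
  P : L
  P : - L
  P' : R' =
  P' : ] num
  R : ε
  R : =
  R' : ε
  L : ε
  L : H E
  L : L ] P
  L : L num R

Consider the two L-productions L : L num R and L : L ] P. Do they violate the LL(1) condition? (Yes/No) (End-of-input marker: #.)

FIRST(L num R) = { -, ], num } and FIRST(L ] P) = { -, ], num }.
Both contain -, so the two alternatives are not disjoint — LL(1) conflict.

Yes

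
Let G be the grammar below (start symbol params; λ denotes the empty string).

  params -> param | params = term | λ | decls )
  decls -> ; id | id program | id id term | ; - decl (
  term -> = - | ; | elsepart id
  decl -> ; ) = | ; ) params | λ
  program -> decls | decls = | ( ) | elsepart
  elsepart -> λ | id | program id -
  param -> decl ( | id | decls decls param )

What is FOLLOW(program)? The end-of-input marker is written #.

{ (, ), ;, =, id }

In decls -> id program: program is at the end, add FOLLOW(decls) = { (, ), ;, =, id }.
In elsepart -> program id -: add FIRST(id -) = { id }.
Union: FOLLOW(program) = { (, ), ;, =, id }.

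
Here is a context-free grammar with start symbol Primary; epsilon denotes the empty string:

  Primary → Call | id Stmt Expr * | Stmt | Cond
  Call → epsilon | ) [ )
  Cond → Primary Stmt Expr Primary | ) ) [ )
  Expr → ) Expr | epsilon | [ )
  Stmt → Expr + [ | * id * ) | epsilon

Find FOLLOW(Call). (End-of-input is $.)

{ $, ), *, +, [, id }

In Primary → Call: Call is at the end, add FOLLOW(Primary) = { $, ), *, +, [, id }.
Union: FOLLOW(Call) = { $, ), *, +, [, id }.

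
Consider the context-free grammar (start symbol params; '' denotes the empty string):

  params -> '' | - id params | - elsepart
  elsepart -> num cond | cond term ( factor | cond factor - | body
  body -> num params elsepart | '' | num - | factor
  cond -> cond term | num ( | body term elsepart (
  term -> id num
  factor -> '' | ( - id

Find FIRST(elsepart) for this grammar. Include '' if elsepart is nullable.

elsepart -> num cond contributes {num}.
From elsepart -> cond term ( factor: add FIRST(cond) = { (, id, num }.
From elsepart -> cond factor -: add FIRST(cond) = { (, id, num }.
From elsepart -> body: add FIRST(body) = { (, num, '' } (including '' since body is nullable).
Union: FIRST(elsepart) = { (, id, num, '' }.

{ (, id, num, '' }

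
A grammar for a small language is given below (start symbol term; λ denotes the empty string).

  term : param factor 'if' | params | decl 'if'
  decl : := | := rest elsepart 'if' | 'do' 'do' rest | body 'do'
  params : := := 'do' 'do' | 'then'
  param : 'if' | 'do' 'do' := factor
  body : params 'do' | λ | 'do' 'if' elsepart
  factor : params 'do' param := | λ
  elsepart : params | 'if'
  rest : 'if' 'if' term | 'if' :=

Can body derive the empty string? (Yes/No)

body has an λ-production, so body ⇒ λ.

Yes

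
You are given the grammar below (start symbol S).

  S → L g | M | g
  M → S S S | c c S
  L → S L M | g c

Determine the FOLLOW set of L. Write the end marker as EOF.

In S → L g: add FIRST(g) = { g }.
In L → S L M: add FIRST(M) = { c, g }.
Union: FOLLOW(L) = { c, g }.

{ c, g }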